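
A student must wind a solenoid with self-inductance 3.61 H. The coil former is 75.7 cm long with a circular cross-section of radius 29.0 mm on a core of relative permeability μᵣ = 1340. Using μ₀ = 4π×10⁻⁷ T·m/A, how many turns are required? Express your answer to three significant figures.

A = πr² = π(2.900×10^-2 m)² = 2.642×10^-3 m².
From L = μ₀μᵣN²A/ℓ, N = √(Lℓ / (μ₀μᵣA)).
N = √[(3.61)(0.757) / ((4π×10⁻⁷)(1340)×2.642×10^-3)] = √(6.142×10^5) ≈ 783.7.

N ≈ 784 turns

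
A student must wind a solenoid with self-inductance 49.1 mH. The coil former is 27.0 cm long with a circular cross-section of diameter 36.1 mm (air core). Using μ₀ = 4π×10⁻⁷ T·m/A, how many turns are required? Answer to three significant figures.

A = π(d/2)² = π(1.805×10^-2 m)² = 1.024×10^-3 m².
From L = μ₀N²A/ℓ, N = √(Lℓ / (μ₀A)).
N = √[(4.910×10^-2)(0.27) / ((4π×10⁻⁷)×1.024×10^-3)] = √(1.031×10^7) ≈ 3210.4.

N ≈ 3210 turns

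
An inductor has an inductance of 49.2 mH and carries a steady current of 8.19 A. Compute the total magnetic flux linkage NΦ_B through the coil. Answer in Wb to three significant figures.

NΦ_B ≈ 0.403 Wb

From L = NΦ_B/I, the flux linkage is NΦ_B = LI.
NΦ_B = (4.920×10^-2 H)(8.19 A) = 0.4029 Wb.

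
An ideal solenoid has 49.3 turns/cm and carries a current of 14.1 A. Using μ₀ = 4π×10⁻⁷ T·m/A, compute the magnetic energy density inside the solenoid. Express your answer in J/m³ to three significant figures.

u ≈ 3040 J/m³

B = μ₀nI = (4π×10⁻⁷)(4.930×10^3)(14.1) = 8.735×10^-2 T.
u = B²/(2μ₀) = (8.735×10^-2)²/(2×4π×10⁻⁷) = 3.036×10^3 J/m³.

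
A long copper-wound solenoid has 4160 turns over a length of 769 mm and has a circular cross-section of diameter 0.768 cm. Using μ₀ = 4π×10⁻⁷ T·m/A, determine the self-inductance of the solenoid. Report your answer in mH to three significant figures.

A = π(d/2)² = π(3.840×10^-3 m)² = 4.632×10^-5 m².
For a long solenoid, L = μ₀N²A/ℓ.
L = (4π×10⁻⁷)(4160)²(4.632×10^-5)/(0.769 m) = 1.310×10^-3 H.

L ≈ 1.31 mH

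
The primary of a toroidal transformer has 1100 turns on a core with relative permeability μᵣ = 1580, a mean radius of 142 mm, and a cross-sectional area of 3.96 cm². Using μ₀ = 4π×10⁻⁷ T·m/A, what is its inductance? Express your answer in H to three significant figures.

L ≈ 1.07 H

For a thin toroid, L = μ₀μᵣN²A/(2πR).
L = (4π×10⁻⁷)(1580)(1100)²(3.960×10^-4) / (2π×0.142 m) = 1.066 H.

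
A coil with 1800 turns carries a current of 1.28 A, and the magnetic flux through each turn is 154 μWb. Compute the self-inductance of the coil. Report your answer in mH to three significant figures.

Self-inductance is defined by L = NΦ_B/I (flux linkage over current).
L = (1800)(1.540×10^-4 Wb)/(1.28 A) = 0.2166 H.

L ≈ 217 mH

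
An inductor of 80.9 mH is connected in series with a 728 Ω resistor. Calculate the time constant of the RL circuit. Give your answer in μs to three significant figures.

τ = L/R = (8.090×10^-2 H)/(728 Ω) = 1.111×10^-4 s.

τ ≈ 111 μs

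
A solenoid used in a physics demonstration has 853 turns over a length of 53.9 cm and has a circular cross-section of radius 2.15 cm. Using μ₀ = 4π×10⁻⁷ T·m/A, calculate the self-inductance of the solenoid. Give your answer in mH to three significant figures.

L ≈ 2.46 mH

A = πr² = π(2.150×10^-2 m)² = 1.452×10^-3 m².
For a long solenoid, L = μ₀N²A/ℓ.
L = (4π×10⁻⁷)(853)²(1.452×10^-3)/(0.539 m) = 2.463×10^-3 H.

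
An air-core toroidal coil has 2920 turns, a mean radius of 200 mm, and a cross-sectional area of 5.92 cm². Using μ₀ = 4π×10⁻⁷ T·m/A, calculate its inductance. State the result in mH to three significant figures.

For a thin toroid, L = μ₀N²A/(2πR).
L = (4π×10⁻⁷)(2920)²(5.920×10^-4) / (2π×0.2 m) = 5.048×10^-3 H.

L ≈ 5.05 mH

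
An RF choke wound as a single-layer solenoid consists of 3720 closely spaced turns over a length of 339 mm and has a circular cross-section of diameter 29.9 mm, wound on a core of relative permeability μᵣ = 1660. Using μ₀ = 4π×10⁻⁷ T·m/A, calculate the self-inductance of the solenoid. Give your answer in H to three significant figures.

A = π(d/2)² = π(1.495×10^-2 m)² = 7.022×10^-4 m².
For a long solenoid, L = μ₀μᵣN²A/ℓ.
L = (4π×10⁻⁷)(1660)(3720)²(7.022×10^-4)/(0.339 m) = 59.79 H.

L ≈ 59.8 H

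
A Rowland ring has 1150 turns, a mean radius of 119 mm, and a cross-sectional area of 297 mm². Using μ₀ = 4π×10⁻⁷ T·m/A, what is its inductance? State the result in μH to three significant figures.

For a thin toroid, L = μ₀N²A/(2πR).
L = (4π×10⁻⁷)(1150)²(2.970×10^-4) / (2π×0.119 m) = 6.601×10^-4 H.

L ≈ 660 μH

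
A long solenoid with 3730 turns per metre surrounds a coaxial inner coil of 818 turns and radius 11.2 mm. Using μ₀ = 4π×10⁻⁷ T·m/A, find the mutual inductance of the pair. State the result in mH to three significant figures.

The outer solenoid produces a uniform field B₁ = μ₀n₁I₁ across the inner coil,
so the flux linkage is N₂Φ = N₂B₁A₂ = μ₀n₁N₂A₂·I₁, giving M = μ₀n₁N₂A₂.
A₂ = πr² = π(1.120×10^-2 m)² = 3.941×10^-4 m².
M = (4π×10⁻⁷)(3730)(818)(3.941×10^-4) = 1.511×10^-3 H.

M ≈ 1.51 mH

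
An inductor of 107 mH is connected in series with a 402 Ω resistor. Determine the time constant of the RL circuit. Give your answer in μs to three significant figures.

τ ≈ 266 μs

τ = L/R = (0.107 H)/(402 Ω) = 2.662×10^-4 s.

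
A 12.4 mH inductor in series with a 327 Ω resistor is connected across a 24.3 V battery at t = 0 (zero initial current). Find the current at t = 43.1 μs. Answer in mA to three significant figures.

I ≈ 50.5 mA

τ = L/R = 1.240×10^-2/327 = 3.792×10^-5 s; final current I_∞ = ε/R = 24.3/327 = 7.431×10^-2 A.
I(t) = I_∞(1 − e^(−t/τ)) with t/τ = 1.137.
I = (7.431×10^-2)(1 − e^(−1.137)) = 5.046×10^-2 A.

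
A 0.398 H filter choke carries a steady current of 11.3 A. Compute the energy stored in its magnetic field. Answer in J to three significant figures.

U ≈ 25.4 J

Stored magnetic energy: U = ½LI².
U = ½(0.398 H)(11.3 A)² = 25.41 J.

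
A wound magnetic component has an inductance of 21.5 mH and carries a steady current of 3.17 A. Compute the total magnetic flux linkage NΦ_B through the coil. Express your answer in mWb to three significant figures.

NΦ_B ≈ 68.2 mWb

From L = NΦ_B/I, the flux linkage is NΦ_B = LI.
NΦ_B = (2.150×10^-2 H)(3.17 A) = 6.815×10^-2 Wb.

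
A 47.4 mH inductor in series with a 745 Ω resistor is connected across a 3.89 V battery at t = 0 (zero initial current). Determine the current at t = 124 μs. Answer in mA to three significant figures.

τ = L/R = 4.740×10^-2/745 = 6.362×10^-5 s; final current I_∞ = ε/R = 3.89/745 = 5.221×10^-3 A.
I(t) = I_∞(1 − e^(−t/τ)) with t/τ = 1.949.
I = (5.221×10^-3)(1 − e^(−1.949)) = 4.478×10^-3 A.

I ≈ 4.48 mA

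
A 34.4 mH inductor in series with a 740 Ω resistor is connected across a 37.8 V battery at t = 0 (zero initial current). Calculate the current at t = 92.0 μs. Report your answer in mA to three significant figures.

I ≈ 44.0 mA

τ = L/R = 3.440×10^-2/740 = 4.649×10^-5 s; final current I_∞ = ε/R = 37.8/740 = 5.108×10^-2 A.
I(t) = I_∞(1 − e^(−t/τ)) with t/τ = 1.979.
I = (5.108×10^-2)(1 − e^(−1.979)) = 4.402×10^-2 A.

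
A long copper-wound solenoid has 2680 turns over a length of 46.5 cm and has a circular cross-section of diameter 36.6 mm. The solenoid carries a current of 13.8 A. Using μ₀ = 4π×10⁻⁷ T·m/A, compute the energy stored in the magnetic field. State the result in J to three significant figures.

U ≈ 1.94 J

A = π(d/2)² = π(1.830×10^-2 m)² = 1.052×10^-3 m².
L = μ₀N²A/ℓ = (4π×10⁻⁷)(2680)²(1.052×10^-3)/(0.465) = 2.042×10^-2 H.
U = ½LI² = ½(2.042×10^-2)(13.8)² = 1.944 J.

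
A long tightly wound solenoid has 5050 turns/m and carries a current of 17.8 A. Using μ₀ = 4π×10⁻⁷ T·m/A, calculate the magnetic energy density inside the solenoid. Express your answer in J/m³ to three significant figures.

B = μ₀nI = (4π×10⁻⁷)(5.050×10^3)(17.8) = 0.113 T.
u = B²/(2μ₀) = (0.113)²/(2×4π×10⁻⁷) = 5.077×10^3 J/m³.

u ≈ 5080 J/m³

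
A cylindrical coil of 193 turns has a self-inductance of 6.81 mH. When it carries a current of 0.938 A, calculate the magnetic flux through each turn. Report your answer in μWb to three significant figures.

From L = NΦ_B/I, the flux per turn is Φ_B = LI/N.
Φ_B = (6.810×10^-3 H)(0.938 A)/193 = 3.310×10^-5 Wb.

Φ_B ≈ 33.1 μWb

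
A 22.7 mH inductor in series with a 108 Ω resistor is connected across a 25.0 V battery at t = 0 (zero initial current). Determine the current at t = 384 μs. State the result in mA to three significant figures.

I ≈ 194 mA

τ = L/R = 2.270×10^-2/108 = 2.102×10^-4 s; final current I_∞ = ε/R = 25.0/108 = 0.23148 A.
I(t) = I_∞(1 − e^(−t/τ)) with t/τ = 1.827.
I = (0.23148)(1 − e^(−1.827)) = 0.1942 A.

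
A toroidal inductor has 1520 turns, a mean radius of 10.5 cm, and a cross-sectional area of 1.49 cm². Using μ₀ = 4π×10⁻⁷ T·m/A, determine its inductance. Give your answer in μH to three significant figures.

L ≈ 656 μH

For a thin toroid, L = μ₀N²A/(2πR).
L = (4π×10⁻⁷)(1520)²(1.490×10^-4) / (2π×0.105 m) = 6.557×10^-4 H.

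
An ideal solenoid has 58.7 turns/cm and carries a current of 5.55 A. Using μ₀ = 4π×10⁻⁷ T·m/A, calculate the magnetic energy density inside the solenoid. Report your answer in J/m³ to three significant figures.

u ≈ 667 J/m³

B = μ₀nI = (4π×10⁻⁷)(5.870×10^3)(5.55) = 4.094×10^-2 T.
u = B²/(2μ₀) = (4.094×10^-2)²/(2×4π×10⁻⁷) = 666.9 J/m³.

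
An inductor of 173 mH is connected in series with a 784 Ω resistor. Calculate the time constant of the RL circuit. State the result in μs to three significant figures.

τ = L/R = (0.173 H)/(784 Ω) = 2.207×10^-4 s.

τ ≈ 221 μs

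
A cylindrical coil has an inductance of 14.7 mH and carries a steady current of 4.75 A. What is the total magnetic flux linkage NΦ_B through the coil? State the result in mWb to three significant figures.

From L = NΦ_B/I, the flux linkage is NΦ_B = LI.
NΦ_B = (1.470×10^-2 H)(4.75 A) = 6.982×10^-2 Wb.

NΦ_B ≈ 69.8 mWb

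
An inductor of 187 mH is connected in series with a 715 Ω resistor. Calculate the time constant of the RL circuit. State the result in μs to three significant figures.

τ = L/R = (0.187 H)/(715 Ω) = 2.615×10^-4 s.

τ ≈ 262 μs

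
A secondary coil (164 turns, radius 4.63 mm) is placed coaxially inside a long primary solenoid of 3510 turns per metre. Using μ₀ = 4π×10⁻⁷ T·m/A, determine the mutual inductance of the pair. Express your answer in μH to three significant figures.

M ≈ 48.7 μH

The outer solenoid produces a uniform field B₁ = μ₀n₁I₁ across the inner coil,
so the flux linkage is N₂Φ = N₂B₁A₂ = μ₀n₁N₂A₂·I₁, giving M = μ₀n₁N₂A₂.
A₂ = πr² = π(4.630×10^-3 m)² = 6.7346×10^-5 m².
M = (4π×10⁻⁷)(3510)(164)(6.7346×10^-5) = 4.872×10^-5 H.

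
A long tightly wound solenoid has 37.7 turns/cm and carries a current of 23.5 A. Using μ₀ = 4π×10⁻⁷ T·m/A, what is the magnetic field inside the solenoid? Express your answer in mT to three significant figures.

Inside a long solenoid, B = μ₀nI.
B = (4π×10⁻⁷)(3.770×10^3 m⁻¹)(23.5 A) = 0.1113 T.

B ≈ 111 mT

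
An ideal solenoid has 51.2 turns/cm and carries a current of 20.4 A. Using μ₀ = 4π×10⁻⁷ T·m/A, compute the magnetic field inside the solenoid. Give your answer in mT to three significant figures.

B ≈ 131 mT

Inside a long solenoid, B = μ₀nI.
B = (4π×10⁻⁷)(5.120×10^3 m⁻¹)(20.4 A) = 0.1313 T.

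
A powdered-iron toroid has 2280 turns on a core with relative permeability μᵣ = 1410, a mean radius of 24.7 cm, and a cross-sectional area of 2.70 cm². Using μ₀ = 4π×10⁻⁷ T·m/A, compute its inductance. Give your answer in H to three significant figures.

L ≈ 1.60 H

For a thin toroid, L = μ₀μᵣN²A/(2πR).
L = (4π×10⁻⁷)(1410)(2280)²(2.700×10^-4) / (2π×0.247 m) = 1.602 H.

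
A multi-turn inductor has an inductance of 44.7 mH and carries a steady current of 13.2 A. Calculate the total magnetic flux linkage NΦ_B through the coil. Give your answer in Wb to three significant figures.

NΦ_B ≈ 0.590 Wb

From L = NΦ_B/I, the flux linkage is NΦ_B = LI.
NΦ_B = (4.470×10^-2 H)(13.2 A) = 0.59 Wb.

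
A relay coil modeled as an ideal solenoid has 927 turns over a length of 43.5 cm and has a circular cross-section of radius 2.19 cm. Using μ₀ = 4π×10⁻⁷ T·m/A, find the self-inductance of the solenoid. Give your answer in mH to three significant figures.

L ≈ 3.74 mH

A = πr² = π(2.190×10^-2 m)² = 1.507×10^-3 m².
For a long solenoid, L = μ₀N²A/ℓ.
L = (4π×10⁻⁷)(927)²(1.507×10^-3)/(0.435 m) = 3.740×10^-3 H.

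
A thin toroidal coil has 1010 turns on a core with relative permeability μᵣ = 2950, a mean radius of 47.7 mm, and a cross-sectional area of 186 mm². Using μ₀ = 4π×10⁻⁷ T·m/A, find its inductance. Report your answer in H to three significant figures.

L ≈ 2.35 H

For a thin toroid, L = μ₀μᵣN²A/(2πR).
L = (4π×10⁻⁷)(2950)(1010)²(1.860×10^-4) / (2π×4.770×10^-2 m) = 2.347 H.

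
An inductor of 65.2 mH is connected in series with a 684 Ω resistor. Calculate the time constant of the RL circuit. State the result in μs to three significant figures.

τ ≈ 95.3 μs

τ = L/R = (6.520×10^-2 H)/(684 Ω) = 9.532×10^-5 s.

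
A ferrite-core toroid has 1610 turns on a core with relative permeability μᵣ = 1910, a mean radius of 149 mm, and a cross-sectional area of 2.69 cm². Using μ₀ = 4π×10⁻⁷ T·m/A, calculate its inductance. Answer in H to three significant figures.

For a thin toroid, L = μ₀μᵣN²A/(2πR).
L = (4π×10⁻⁷)(1910)(1610)²(2.690×10^-4) / (2π×0.149 m) = 1.788 H.

L ≈ 1.79 H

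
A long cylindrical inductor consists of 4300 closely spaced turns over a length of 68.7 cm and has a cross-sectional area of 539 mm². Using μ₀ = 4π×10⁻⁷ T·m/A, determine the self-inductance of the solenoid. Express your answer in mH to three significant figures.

L ≈ 18.2 mH

A = 539 mm² = 5.390×10^-4 m².
For a long solenoid, L = μ₀N²A/ℓ.
L = (4π×10⁻⁷)(4300)²(5.390×10^-4)/(0.687 m) = 1.823×10^-2 H.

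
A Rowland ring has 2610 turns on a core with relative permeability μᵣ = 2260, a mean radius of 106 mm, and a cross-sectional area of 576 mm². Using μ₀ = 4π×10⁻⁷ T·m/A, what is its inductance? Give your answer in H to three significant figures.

For a thin toroid, L = μ₀μᵣN²A/(2πR).
L = (4π×10⁻⁷)(2260)(2610)²(5.760×10^-4) / (2π×0.106 m) = 16.73 H.

L ≈ 16.7 H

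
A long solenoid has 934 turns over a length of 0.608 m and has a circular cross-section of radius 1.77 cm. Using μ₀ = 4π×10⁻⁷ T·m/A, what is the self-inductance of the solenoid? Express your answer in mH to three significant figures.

A = πr² = π(1.770×10^-2 m)² = 9.842×10^-4 m².
For a long solenoid, L = μ₀N²A/ℓ.
L = (4π×10⁻⁷)(934)²(9.842×10^-4)/(0.608 m) = 1.7746×10^-3 H.

L ≈ 1.77 mH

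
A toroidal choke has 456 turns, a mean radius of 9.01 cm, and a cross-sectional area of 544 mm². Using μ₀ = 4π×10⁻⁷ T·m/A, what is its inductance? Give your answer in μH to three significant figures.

L ≈ 251 μH

For a thin toroid, L = μ₀N²A/(2πR).
L = (4π×10⁻⁷)(456)²(5.440×10^-4) / (2π×9.010×10^-2 m) = 2.511×10^-4 H.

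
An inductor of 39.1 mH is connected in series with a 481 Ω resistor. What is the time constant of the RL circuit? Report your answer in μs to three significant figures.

τ ≈ 81.3 μs

τ = L/R = (3.910×10^-2 H)/(481 Ω) = 8.129×10^-5 s.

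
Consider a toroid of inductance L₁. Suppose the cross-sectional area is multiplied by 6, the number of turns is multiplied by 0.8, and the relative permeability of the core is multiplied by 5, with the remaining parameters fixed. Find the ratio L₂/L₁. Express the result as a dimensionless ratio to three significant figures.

For a toroid, L ∝ μᵣN²A/R.
L₂/L₁ = (6) × (0.8)^2 × (5) = 19.2.

L₂/L₁ = 19.2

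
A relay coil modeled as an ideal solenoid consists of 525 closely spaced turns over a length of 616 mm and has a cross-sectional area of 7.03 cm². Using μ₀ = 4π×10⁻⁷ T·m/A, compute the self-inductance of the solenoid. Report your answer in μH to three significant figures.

L ≈ 395 μH

A = 7.03 cm² = 7.030×10^-4 m².
For a long solenoid, L = μ₀N²A/ℓ.
L = (4π×10⁻⁷)(525)²(7.030×10^-4)/(0.616 m) = 3.953×10^-4 H.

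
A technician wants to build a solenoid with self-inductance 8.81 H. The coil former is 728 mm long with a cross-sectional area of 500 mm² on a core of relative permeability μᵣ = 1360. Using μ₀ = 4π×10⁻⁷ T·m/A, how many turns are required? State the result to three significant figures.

A = 500 mm² = 5.000×10^-4 m².
From L = μ₀μᵣN²A/ℓ, N = √(Lℓ / (μ₀μᵣA)).
N = √[(8.81)(0.728) / ((4π×10⁻⁷)(1360)×5.000×10^-4)] = √(7.506×10^6) ≈ 2739.6.

N ≈ 2740 turns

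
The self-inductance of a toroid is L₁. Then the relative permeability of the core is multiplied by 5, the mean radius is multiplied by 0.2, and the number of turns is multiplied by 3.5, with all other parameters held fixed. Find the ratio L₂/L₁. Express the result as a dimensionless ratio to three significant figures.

For a toroid, L ∝ μᵣN²A/R.
L₂/L₁ = (5) × (0.2)^-1 × (3.5)^2 = 306.

L₂/L₁ = 306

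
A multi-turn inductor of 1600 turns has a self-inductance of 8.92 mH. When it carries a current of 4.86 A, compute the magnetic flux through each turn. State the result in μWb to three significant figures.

From L = NΦ_B/I, the flux per turn is Φ_B = LI/N.
Φ_B = (8.920×10^-3 H)(4.86 A)/1600 = 2.709×10^-5 Wb.

Φ_B ≈ 27.1 μWb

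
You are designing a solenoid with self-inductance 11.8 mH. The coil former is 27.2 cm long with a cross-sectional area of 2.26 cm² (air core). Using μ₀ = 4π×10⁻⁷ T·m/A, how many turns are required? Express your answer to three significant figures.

A = 2.26 cm² = 2.260×10^-4 m².
From L = μ₀N²A/ℓ, N = √(Lℓ / (μ₀A)).
N = √[(1.180×10^-2)(0.272) / ((4π×10⁻⁷)×2.260×10^-4)] = √(1.130×10^7) ≈ 3361.8.

N ≈ 3360 turns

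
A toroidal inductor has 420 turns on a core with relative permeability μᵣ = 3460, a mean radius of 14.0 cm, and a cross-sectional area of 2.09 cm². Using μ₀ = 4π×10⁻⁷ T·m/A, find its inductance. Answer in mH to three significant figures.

L ≈ 182 mH

For a thin toroid, L = μ₀μᵣN²A/(2πR).
L = (4π×10⁻⁷)(3460)(420)²(2.090×10^-4) / (2π×0.14 m) = 0.1822 H.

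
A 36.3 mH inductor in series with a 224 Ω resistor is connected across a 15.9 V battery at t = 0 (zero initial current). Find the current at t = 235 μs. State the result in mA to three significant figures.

I ≈ 54.3 mA

τ = L/R = 3.630×10^-2/224 = 1.621×10^-4 s; final current I_∞ = ε/R = 15.9/224 = 7.098×10^-2 A.
I(t) = I_∞(1 − e^(−t/τ)) with t/τ = 1.450.
I = (7.098×10^-2)(1 − e^(−1.450)) = 5.433×10^-2 A.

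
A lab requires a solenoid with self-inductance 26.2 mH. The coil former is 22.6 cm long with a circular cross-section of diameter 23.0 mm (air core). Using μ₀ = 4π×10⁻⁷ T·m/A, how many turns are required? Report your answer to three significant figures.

N ≈ 3370 turns

A = π(d/2)² = π(1.150×10^-2 m)² = 4.1548×10^-4 m².
From L = μ₀N²A/ℓ, N = √(Lℓ / (μ₀A)).
N = √[(2.620×10^-2)(0.226) / ((4π×10⁻⁷)×4.1548×10^-4)] = √(1.134×10^7) ≈ 3367.7.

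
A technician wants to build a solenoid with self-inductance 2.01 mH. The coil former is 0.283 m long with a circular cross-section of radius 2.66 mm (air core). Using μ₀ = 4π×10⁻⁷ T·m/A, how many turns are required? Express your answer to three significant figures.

A = πr² = π(2.660×10^-3 m)² = 2.223×10^-5 m².
From L = μ₀N²A/ℓ, N = √(Lℓ / (μ₀A)).
N = √[(2.010×10^-3)(0.283) / ((4π×10⁻⁷)×2.223×10^-5)] = √(2.036×10^7) ≈ 4512.6.

N ≈ 4510 turns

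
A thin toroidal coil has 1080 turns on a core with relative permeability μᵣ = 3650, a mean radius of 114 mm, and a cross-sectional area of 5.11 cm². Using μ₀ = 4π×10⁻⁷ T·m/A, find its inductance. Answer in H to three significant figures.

L ≈ 3.82 H

For a thin toroid, L = μ₀μᵣN²A/(2πR).
L = (4π×10⁻⁷)(3650)(1080)²(5.110×10^-4) / (2π×0.114 m) = 3.817 H.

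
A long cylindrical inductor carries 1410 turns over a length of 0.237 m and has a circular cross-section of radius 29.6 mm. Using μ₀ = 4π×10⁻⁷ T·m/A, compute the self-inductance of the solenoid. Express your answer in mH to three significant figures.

L ≈ 29.0 mH

A = πr² = π(2.960×10^-2 m)² = 2.753×10^-3 m².
For a long solenoid, L = μ₀N²A/ℓ.
L = (4π×10⁻⁷)(1410)²(2.753×10^-3)/(0.237 m) = 2.902×10^-2 H.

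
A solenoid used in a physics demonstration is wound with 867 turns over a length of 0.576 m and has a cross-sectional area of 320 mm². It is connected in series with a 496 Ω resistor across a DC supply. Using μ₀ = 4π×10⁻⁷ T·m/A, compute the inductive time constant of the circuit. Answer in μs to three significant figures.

A = 320 mm² = 3.200×10^-4 m².
L = μ₀N²A/ℓ = (4π×10⁻⁷)(867)²(3.200×10^-4)/(0.576) = 5.248×10^-4 H.
τ = L/R = (5.248×10^-4)/(496) = 1.058×10^-6 s.

τ ≈ 1.06 μs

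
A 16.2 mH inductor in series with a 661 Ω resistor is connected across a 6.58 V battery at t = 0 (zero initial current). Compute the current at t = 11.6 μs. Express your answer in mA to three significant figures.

I ≈ 3.75 mA

τ = L/R = 1.620×10^-2/661 = 2.451×10^-5 s; final current I_∞ = ε/R = 6.58/661 = 9.9546×10^-3 A.
I(t) = I_∞(1 − e^(−t/τ)) with t/τ = 0.473.
I = (9.9546×10^-3)(1 − e^(−0.473)) = 3.754×10^-3 A.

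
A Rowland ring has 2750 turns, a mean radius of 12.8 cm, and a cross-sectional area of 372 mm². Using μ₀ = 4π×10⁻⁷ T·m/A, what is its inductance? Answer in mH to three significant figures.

L ≈ 4.40 mH

For a thin toroid, L = μ₀N²A/(2πR).
L = (4π×10⁻⁷)(2750)²(3.720×10^-4) / (2π×0.128 m) = 4.396×10^-3 H.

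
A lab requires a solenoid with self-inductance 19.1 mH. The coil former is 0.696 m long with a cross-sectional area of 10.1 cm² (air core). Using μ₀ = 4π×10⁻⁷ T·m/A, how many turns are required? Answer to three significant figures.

A = 10.1 cm² = 1.010×10^-3 m².
From L = μ₀N²A/ℓ, N = √(Lℓ / (μ₀A)).
N = √[(1.910×10^-2)(0.696) / ((4π×10⁻⁷)×1.010×10^-3)] = √(1.047×10^7) ≈ 3236.4.

N ≈ 3240 turns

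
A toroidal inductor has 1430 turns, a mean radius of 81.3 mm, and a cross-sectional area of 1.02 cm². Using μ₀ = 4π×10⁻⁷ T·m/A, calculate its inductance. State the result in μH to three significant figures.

L ≈ 513 μH

For a thin toroid, L = μ₀N²A/(2πR).
L = (4π×10⁻⁷)(1430)²(1.020×10^-4) / (2π×8.130×10^-2 m) = 5.131×10^-4 H.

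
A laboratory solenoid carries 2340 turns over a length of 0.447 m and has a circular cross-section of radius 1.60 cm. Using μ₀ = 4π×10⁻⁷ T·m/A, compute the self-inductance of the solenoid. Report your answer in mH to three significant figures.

A = πr² = π(1.600×10^-2 m)² = 8.042×10^-4 m².
For a long solenoid, L = μ₀N²A/ℓ.
L = (4π×10⁻⁷)(2340)²(8.042×10^-4)/(0.447 m) = 1.238×10^-2 H.

L ≈ 12.4 mH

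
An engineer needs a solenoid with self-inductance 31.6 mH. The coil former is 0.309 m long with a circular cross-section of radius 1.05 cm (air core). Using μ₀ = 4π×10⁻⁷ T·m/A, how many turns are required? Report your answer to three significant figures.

A = πr² = π(1.050×10^-2 m)² = 3.464×10^-4 m².
From L = μ₀N²A/ℓ, N = √(Lℓ / (μ₀A)).
N = √[(3.160×10^-2)(0.309) / ((4π×10⁻⁷)×3.464×10^-4)] = √(2.243×10^7) ≈ 4736.5.

N ≈ 4740 turns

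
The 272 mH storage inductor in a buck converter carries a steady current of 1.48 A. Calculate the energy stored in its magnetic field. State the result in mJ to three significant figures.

U ≈ 298 mJ

Stored magnetic energy: U = ½LI².
U = ½(0.272 H)(1.48 A)² = 0.2979 J.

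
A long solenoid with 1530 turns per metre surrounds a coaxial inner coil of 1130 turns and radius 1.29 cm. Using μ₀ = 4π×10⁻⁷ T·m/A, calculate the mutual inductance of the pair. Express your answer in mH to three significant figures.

The outer solenoid produces a uniform field B₁ = μ₀n₁I₁ across the inner coil,
so the flux linkage is N₂Φ = N₂B₁A₂ = μ₀n₁N₂A₂·I₁, giving M = μ₀n₁N₂A₂.
A₂ = πr² = π(1.290×10^-2 m)² = 5.228×10^-4 m².
M = (4π×10⁻⁷)(1530)(1130)(5.228×10^-4) = 1.136×10^-3 H.

M ≈ 1.14 mH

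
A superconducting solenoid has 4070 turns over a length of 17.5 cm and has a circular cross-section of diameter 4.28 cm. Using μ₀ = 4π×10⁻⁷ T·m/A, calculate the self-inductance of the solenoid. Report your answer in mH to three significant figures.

A = π(d/2)² = π(2.140×10^-2 m)² = 1.439×10^-3 m².
For a long solenoid, L = μ₀N²A/ℓ.
L = (4π×10⁻⁷)(4070)²(1.439×10^-3)/(0.175 m) = 0.1711 H.

L ≈ 171 mH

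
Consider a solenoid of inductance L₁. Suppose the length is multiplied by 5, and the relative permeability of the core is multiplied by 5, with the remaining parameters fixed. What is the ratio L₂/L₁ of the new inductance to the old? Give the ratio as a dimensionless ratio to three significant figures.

L₂/L₁ = 1.00

For a solenoid, L ∝ μᵣN²A/ℓ.
L₂/L₁ = (5)^-1 × (5) = 1.00.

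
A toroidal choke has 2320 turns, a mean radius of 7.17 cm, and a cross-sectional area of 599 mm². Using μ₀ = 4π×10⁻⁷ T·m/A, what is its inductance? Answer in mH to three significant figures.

For a thin toroid, L = μ₀N²A/(2πR).
L = (4π×10⁻⁷)(2320)²(5.990×10^-4) / (2π×7.170×10^-2 m) = 8.993×10^-3 H.

L ≈ 8.99 mH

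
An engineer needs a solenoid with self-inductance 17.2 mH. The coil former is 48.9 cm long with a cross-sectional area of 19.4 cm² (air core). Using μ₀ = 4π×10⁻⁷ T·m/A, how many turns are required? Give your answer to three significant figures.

A = 19.4 cm² = 1.940×10^-3 m².
From L = μ₀N²A/ℓ, N = √(Lℓ / (μ₀A)).
N = √[(1.720×10^-2)(0.489) / ((4π×10⁻⁷)×1.940×10^-3)] = √(3.450×10^6) ≈ 1857.4.

N ≈ 1860 turns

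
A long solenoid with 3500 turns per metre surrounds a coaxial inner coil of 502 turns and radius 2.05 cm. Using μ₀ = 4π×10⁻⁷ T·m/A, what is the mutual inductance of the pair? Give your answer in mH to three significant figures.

M ≈ 2.92 mH

The outer solenoid produces a uniform field B₁ = μ₀n₁I₁ across the inner coil,
so the flux linkage is N₂Φ = N₂B₁A₂ = μ₀n₁N₂A₂·I₁, giving M = μ₀n₁N₂A₂.
A₂ = πr² = π(2.050×10^-2 m)² = 1.320×10^-3 m².
M = (4π×10⁻⁷)(3500)(502)(1.320×10^-3) = 2.915×10^-3 H.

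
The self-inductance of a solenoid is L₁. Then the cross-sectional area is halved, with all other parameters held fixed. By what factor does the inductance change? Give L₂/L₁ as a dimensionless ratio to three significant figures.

L₂/L₁ = 0.500

For a solenoid, L ∝ μᵣN²A/ℓ.
L₂/L₁ = (0.5) = 0.500.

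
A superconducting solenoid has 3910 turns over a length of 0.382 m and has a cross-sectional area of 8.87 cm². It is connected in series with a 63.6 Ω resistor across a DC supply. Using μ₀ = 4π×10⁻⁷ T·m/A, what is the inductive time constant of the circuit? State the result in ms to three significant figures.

τ ≈ 0.701 ms

A = 8.87 cm² = 8.870×10^-4 m².
L = μ₀N²A/ℓ = (4π×10⁻⁷)(3910)²(8.870×10^-4)/(0.382) = 4.461×10^-2 H.
τ = L/R = (4.461×10^-2)/(63.6) = 7.014×10^-4 s.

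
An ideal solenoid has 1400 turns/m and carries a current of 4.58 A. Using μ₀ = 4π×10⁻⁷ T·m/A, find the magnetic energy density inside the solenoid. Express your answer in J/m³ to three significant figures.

u ≈ 25.8 J/m³

B = μ₀nI = (4π×10⁻⁷)(1.400×10^3)(4.58) = 8.058×10^-3 T.
u = B²/(2μ₀) = (8.058×10^-3)²/(2×4π×10⁻⁷) = 25.83 J/m³.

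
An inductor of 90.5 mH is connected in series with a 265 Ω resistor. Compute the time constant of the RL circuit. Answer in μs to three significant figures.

τ = L/R = (9.050×10^-2 H)/(265 Ω) = 3.415×10^-4 s.

τ ≈ 342 μs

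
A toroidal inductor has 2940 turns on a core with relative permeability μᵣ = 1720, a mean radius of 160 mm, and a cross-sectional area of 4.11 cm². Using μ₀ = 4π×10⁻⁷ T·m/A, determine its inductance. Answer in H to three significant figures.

For a thin toroid, L = μ₀μᵣN²A/(2πR).
L = (4π×10⁻⁷)(1720)(2940)²(4.110×10^-4) / (2π×0.16 m) = 7.638 H.

L ≈ 7.64 H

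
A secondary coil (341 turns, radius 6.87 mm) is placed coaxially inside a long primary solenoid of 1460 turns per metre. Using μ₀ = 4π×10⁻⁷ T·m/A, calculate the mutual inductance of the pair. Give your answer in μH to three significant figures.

The outer solenoid produces a uniform field B₁ = μ₀n₁I₁ across the inner coil,
so the flux linkage is N₂Φ = N₂B₁A₂ = μ₀n₁N₂A₂·I₁, giving M = μ₀n₁N₂A₂.
A₂ = πr² = π(6.870×10^-3 m)² = 1.483×10^-4 m².
M = (4π×10⁻⁷)(1460)(341)(1.483×10^-4) = 9.276×10^-5 H.

M ≈ 92.8 μH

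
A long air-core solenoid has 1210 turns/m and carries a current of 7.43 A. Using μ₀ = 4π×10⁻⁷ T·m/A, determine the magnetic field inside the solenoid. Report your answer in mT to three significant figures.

B ≈ 11.3 mT

Inside a long solenoid, B = μ₀nI.
B = (4π×10⁻⁷)(1.210×10^3 m⁻¹)(7.43 A) = 1.130×10^-2 T.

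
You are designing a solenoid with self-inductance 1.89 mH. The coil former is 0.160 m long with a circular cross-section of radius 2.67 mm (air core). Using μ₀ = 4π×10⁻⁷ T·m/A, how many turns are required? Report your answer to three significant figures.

A = πr² = π(2.670×10^-3 m)² = 2.240×10^-5 m².
From L = μ₀N²A/ℓ, N = √(Lℓ / (μ₀A)).
N = √[(1.890×10^-3)(0.16) / ((4π×10⁻⁷)×2.240×10^-5)] = √(1.074×10^7) ≈ 3277.9.

N ≈ 3280 turns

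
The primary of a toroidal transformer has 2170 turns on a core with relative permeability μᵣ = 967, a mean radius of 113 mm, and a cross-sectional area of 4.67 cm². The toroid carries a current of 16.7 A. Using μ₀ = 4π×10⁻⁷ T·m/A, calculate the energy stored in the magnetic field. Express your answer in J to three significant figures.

U ≈ 525 J

L = μ₀μᵣN²A/(2πR) = (4π×10⁻⁷)(967)(2170)²(4.670×10^-4)/(2π×0.113) = 3.764 H.
U = ½LI² = ½(3.764)(16.7)² = 524.8 J.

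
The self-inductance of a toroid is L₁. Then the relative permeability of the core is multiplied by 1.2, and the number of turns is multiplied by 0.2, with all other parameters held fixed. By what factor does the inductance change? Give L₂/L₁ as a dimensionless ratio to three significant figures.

For a toroid, L ∝ μᵣN²A/R.
L₂/L₁ = (1.2) × (0.2)^2 = 0.0480.

L₂/L₁ = 0.0480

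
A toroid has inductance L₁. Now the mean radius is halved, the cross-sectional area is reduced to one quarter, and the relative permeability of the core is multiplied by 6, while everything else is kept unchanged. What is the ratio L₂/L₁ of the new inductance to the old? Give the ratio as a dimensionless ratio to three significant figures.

For a toroid, L ∝ μᵣN²A/R.
L₂/L₁ = (0.5)^-1 × (0.25) × (6) = 3.00.

L₂/L₁ = 3.00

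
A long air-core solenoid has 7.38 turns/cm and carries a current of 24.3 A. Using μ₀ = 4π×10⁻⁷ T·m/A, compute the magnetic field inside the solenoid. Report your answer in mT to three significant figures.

Inside a long solenoid, B = μ₀nI.
B = (4π×10⁻⁷)(738 m⁻¹)(24.3 A) = 2.254×10^-2 T.

B ≈ 22.5 mT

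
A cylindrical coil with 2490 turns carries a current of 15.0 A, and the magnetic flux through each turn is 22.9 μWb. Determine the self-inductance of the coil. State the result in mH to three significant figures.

L ≈ 3.80 mH

Self-inductance is defined by L = NΦ_B/I (flux linkage over current).
L = (2490)(2.290×10^-5 Wb)/(15.0 A) = 3.801×10^-3 H.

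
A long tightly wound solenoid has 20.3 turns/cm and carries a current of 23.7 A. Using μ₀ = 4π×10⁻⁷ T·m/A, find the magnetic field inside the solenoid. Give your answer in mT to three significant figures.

Inside a long solenoid, B = μ₀nI.
B = (4π×10⁻⁷)(2.030×10^3 m⁻¹)(23.7 A) = 6.046×10^-2 T.

B ≈ 60.5 mT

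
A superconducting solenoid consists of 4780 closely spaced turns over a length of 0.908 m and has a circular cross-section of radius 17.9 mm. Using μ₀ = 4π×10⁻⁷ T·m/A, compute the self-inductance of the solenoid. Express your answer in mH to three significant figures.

A = πr² = π(1.790×10^-2 m)² = 1.007×10^-3 m².
For a long solenoid, L = μ₀N²A/ℓ.
L = (4π×10⁻⁷)(4780)²(1.007×10^-3)/(0.908 m) = 3.183×10^-2 H.

L ≈ 31.8 mH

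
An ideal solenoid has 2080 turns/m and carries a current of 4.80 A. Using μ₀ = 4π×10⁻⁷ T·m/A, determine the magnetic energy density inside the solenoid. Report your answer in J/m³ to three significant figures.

B = μ₀nI = (4π×10⁻⁷)(2.080×10^3)(4.80) = 1.2546×10^-2 T.
u = B²/(2μ₀) = (1.2546×10^-2)²/(2×4π×10⁻⁷) = 62.63 J/m³.

u ≈ 62.6 J/m³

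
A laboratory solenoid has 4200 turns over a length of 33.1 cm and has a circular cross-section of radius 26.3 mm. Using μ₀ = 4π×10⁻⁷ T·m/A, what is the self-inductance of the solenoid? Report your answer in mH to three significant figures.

L ≈ 146 mH

A = πr² = π(2.630×10^-2 m)² = 2.173×10^-3 m².
For a long solenoid, L = μ₀N²A/ℓ.
L = (4π×10⁻⁷)(4200)²(2.173×10^-3)/(0.331 m) = 0.1455 H.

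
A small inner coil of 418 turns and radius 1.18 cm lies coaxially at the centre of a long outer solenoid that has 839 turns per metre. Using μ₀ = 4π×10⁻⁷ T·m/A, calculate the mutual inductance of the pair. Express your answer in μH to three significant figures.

M ≈ 193 μH

The outer solenoid produces a uniform field B₁ = μ₀n₁I₁ across the inner coil,
so the flux linkage is N₂Φ = N₂B₁A₂ = μ₀n₁N₂A₂·I₁, giving M = μ₀n₁N₂A₂.
A₂ = πr² = π(1.180×10^-2 m)² = 4.374×10^-4 m².
M = (4π×10⁻⁷)(839)(418)(4.374×10^-4) = 1.928×10^-4 H.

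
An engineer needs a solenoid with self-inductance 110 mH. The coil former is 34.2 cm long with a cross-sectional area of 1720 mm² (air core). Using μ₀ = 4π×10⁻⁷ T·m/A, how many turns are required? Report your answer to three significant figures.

N ≈ 4170 turns

A = 1720 mm² = 1.720×10^-3 m².
From L = μ₀N²A/ℓ, N = √(Lℓ / (μ₀A)).
N = √[(0.11)(0.342) / ((4π×10⁻⁷)×1.720×10^-3)] = √(1.741×10^7) ≈ 4172.0.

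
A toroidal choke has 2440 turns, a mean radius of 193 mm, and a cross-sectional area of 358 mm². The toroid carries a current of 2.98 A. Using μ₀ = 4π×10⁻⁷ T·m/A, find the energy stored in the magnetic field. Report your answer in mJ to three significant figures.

L = μ₀N²A/(2πR) = (4π×10⁻⁷)(2440)²(3.580×10^-4)/(2π×0.193) = 2.209×10^-3 H.
U = ½LI² = ½(2.209×10^-3)(2.98)² = 9.807×10^-3 J.

U ≈ 9.81 mJ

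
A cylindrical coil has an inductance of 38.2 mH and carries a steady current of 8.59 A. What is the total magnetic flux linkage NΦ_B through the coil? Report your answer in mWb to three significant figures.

From L = NΦ_B/I, the flux linkage is NΦ_B = LI.
NΦ_B = (3.820×10^-2 H)(8.59 A) = 0.3281 Wb.

NΦ_B ≈ 328 mWb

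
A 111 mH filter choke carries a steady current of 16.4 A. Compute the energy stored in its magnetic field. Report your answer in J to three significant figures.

Stored magnetic energy: U = ½LI².
U = ½(0.111 H)(16.4 A)² = 14.93 J.

U ≈ 14.9 J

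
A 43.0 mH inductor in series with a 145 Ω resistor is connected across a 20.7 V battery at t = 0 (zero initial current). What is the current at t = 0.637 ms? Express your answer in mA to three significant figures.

τ = L/R = 4.300×10^-2/145 = 2.966×10^-4 s; final current I_∞ = ε/R = 20.7/145 = 0.1428 A.
I(t) = I_∞(1 − e^(−t/τ)) with t/τ = 2.148.
I = (0.1428)(1 − e^(−2.148)) = 0.1261 A.

I ≈ 126 mA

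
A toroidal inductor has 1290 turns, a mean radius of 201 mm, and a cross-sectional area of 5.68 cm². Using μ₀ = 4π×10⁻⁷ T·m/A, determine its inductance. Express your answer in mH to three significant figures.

L ≈ 0.941 mH

For a thin toroid, L = μ₀N²A/(2πR).
L = (4π×10⁻⁷)(1290)²(5.680×10^-4) / (2π×0.201 m) = 9.405×10^-4 H.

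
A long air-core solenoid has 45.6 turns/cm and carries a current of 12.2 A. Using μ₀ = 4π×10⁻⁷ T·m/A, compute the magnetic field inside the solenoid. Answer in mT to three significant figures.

Inside a long solenoid, B = μ₀nI.
B = (4π×10⁻⁷)(4.560×10^3 m⁻¹)(12.2 A) = 6.991×10^-2 T.

B ≈ 69.9 mT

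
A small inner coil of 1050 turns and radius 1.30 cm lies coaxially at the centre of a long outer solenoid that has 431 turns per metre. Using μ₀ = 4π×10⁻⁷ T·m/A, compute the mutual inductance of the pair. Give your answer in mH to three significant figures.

M ≈ 0.302 mH

The outer solenoid produces a uniform field B₁ = μ₀n₁I₁ across the inner coil,
so the flux linkage is N₂Φ = N₂B₁A₂ = μ₀n₁N₂A₂·I₁, giving M = μ₀n₁N₂A₂.
A₂ = πr² = π(1.300×10^-2 m)² = 5.309×10^-4 m².
M = (4π×10⁻⁷)(431)(1050)(5.309×10^-4) = 3.019×10^-4 H.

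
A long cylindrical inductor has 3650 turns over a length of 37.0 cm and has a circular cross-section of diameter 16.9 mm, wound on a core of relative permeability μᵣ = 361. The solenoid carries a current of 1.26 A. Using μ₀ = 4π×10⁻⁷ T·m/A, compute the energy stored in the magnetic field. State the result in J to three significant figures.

U ≈ 2.91 J

A = π(d/2)² = π(8.450×10^-3 m)² = 2.243×10^-4 m².
L = μ₀μᵣN²A/ℓ = (4π×10⁻⁷)(361)(3650)²(2.243×10^-4)/(0.37) = 3.664 H.
U = ½LI² = ½(3.664)(1.26)² = 2.909 J.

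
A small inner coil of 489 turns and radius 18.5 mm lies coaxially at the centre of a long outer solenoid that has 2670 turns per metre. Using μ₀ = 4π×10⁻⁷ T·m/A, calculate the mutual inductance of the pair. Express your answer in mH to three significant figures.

The outer solenoid produces a uniform field B₁ = μ₀n₁I₁ across the inner coil,
so the flux linkage is N₂Φ = N₂B₁A₂ = μ₀n₁N₂A₂·I₁, giving M = μ₀n₁N₂A₂.
A₂ = πr² = π(1.850×10^-2 m)² = 1.075×10^-3 m².
M = (4π×10⁻⁷)(2670)(489)(1.075×10^-3) = 1.764×10^-3 H.

M ≈ 1.76 mH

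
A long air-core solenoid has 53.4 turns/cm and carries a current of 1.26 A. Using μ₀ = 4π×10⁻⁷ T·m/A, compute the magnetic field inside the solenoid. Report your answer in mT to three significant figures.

B ≈ 8.46 mT

Inside a long solenoid, B = μ₀nI.
B = (4π×10⁻⁷)(5.340×10^3 m⁻¹)(1.26 A) = 8.455×10^-3 T.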